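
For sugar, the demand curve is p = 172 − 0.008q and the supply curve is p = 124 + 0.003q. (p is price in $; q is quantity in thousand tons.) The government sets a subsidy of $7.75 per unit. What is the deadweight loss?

Competitive equilibrium: 172 − 0.008q = 124 + 0.003q → q* = 4363.6364, p* = 137.0909.
The subsidy lowers effective supply by 7.75: p = 116.25 + 0.003q.
New quantity: 172 − 0.008q = 116.25 + 0.003q → q' = 5068.1818.
Overproduction Δq = 5068.1818 − 4363.6364 = 704.5454; wedge = subsidy = 7.75.
Deadweight loss = ½ × 704.5454 × 7.75 = $2730.11 thousand.

$2730.11 thousand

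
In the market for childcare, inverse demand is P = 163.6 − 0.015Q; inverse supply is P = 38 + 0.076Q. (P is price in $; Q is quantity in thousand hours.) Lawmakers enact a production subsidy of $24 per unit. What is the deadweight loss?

$3164.84 thousand

Competitive equilibrium: 163.6 − 0.015Q = 38 + 0.076Q → Q* = 1380.21978, P* = 142.8967.
The subsidy lowers effective supply by 24: P = 14 + 0.076Q.
New quantity: 163.6 − 0.015Q = 14 + 0.076Q → Q' = 1643.95604.
Overproduction ΔQ = 1643.95604 − 1380.21978 = 263.73626; wedge = subsidy = 24.
The triangle = ½ × 263.73626 × 24 = $3164.84 thousand.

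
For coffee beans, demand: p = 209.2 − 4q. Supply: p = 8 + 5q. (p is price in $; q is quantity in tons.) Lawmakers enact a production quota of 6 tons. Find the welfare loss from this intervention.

Competitive equilibrium: 209.2 − 4q = 8 + 5q → q* = 22.3556, p* = 119.7778.
At q = 6: demand price = 209.2 − 4·6 = 185.2; supply price = 8 + 5·6 = 38.
Δq = 22.3556 − 6 = 16.3556; wedge = 185.2 − 38 = 147.2.
DWL = ½ × 16.3556 × 147.2 = $1203.77.

$1203.77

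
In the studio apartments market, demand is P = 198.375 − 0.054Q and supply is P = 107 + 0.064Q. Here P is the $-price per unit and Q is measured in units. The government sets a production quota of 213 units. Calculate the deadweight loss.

$18592.67

Competitive equilibrium: 198.375 − 0.054Q = 107 + 0.064Q → Q* = 774.3644, P* = 156.5593.
At Q = 213: demand price = 198.375 − 0.054·213 = 186.873; supply price = 107 + 0.064·213 = 120.632.
ΔQ = 774.3644 − 213 = 561.3644; wedge = 186.873 − 120.632 = 66.241.
The triangle = ½ × 561.3644 × 66.241 = $18592.67.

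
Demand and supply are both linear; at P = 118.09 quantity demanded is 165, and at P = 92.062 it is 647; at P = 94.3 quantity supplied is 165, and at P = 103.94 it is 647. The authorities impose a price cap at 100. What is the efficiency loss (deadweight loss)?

Demand slope = (92.062 − 118.09)/(647 − 165) = −0.054, so P = 127 − 0.054Q.
Supply slope = (103.94 − 94.3)/(647 − 165) = 0.02, so P = 91 + 0.02Q.
Competitive equilibrium: 127 − 0.054Q = 91 + 0.02Q → Q* = 486.4865, P* = 100.7297.
At the ceiling P = 100, quantity supplied = (100 − 91)/0.02 = 450.
Willingness to pay at Q' = 450: 127 − 0.054·450 = 102.7.
ΔQ = 486.4865 − 450 = 36.4865; wedge = 102.7 − 100 = 2.7.
The triangle = ½ × 36.4865 × 2.7 = 49.26.

49.26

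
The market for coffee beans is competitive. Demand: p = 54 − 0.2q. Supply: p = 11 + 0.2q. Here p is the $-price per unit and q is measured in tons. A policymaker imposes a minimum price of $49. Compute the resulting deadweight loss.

$1361.25

Competitive equilibrium: 54 − 0.2q = 11 + 0.2q → q* = 107.5, p* = 32.5.
At the floor p = 49, quantity demanded = (54 − 49)/0.2 = 25.
Sellers' marginal cost at q' = 25: 11 + 0.2·25 = 16.
Δq = 107.5 − 25 = 82.5; wedge = 49 − 16 = 33.
Deadweight loss = ½ × 82.5 × 33 = $1361.25.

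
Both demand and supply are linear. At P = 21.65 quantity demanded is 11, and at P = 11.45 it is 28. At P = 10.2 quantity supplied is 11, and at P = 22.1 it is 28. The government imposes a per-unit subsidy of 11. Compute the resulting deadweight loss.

Demand slope = (11.45 − 21.65)/(28 − 11) = −0.6, so P = 28.25 − 0.6Q.
Supply slope = (22.1 − 10.2)/(28 − 11) = 0.7, so P = 2.5 + 0.7Q.
Competitive equilibrium: 28.25 − 0.6Q = 2.5 + 0.7Q → Q* = 19.8077, P* = 16.3654.
The subsidy lowers effective supply by 11: P = 0.7Q − 8.5.
New quantity: 28.25 − 0.6Q = 0.7Q − 8.5 → Q' = 28.2692.
Overproduction ΔQ = 28.2692 − 19.8077 = 8.4615; wedge = subsidy = 11.
Welfare loss = ½ × 8.4615 × 11 = 46.54.

46.54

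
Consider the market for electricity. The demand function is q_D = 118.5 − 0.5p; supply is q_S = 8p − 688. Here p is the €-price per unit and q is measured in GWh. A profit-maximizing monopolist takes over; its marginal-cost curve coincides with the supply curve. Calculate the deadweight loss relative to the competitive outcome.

€1261.18

In inverse form: demand p = 237 − 2q, supply p = 86 + 0.125q.
Competitive equilibrium: 237 − 2q = 86 + 0.125q → q* = 71.0588, p* = 94.8824.
Marginal revenue: MR = 237 − 4q. Set MR = MC: 237 − 4q = 86 + 0.125q → q_m = 36.6061.
Price p_m = 237 − 2·36.6061 = 163.7878; MC(q_m) = 86 + 0.125·36.6061 = 90.5758.
Competitive q* = 71.0588, so Δq = 34.4527; wedge = 163.7878 − 90.5758 = 73.212.
Welfare loss = ½ × 34.4527 × 73.212 = €1261.18.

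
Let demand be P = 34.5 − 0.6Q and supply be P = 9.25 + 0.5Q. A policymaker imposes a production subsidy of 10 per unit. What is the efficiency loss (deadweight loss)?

45.45

Competitive equilibrium: 34.5 − 0.6Q = 9.25 + 0.5Q → Q* = 22.95455, P* = 20.72727.
The subsidy lowers effective supply by 10: P = 0.5Q − 0.75.
New quantity: 34.5 − 0.6Q = 0.5Q − 0.75 → Q' = 32.04545.
Overproduction ΔQ = 32.04545 − 22.95455 = 9.0909; wedge = subsidy = 10.
The triangle = ½ × 9.0909 × 10 = 45.45.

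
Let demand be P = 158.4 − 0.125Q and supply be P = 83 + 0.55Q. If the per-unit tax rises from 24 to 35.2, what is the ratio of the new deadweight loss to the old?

2.151

Competitive equilibrium: 158.4 − 0.125Q = 83 + 0.55Q → Q* = 111.7037, P* = 144.437.
For a per-unit tax t: ΔQ = t/0.675, so DWL = ½·t·(t/0.675) = t²/1.35.
At t = 24: DWL = 426.667. At t = 35.2: DWL = 917.807.
Ratio = (35.2/24)² = 2.151.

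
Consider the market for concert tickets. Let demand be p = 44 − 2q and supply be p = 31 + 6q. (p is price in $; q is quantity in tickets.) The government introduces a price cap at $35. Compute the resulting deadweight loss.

$3.67

Competitive equilibrium: 44 − 2q = 31 + 6q → q* = 1.625, p* = 40.75.
At the ceiling p = 35, quantity supplied = (35 − 31)/6 = 0.6667.
Willingness to pay at q' = 0.6667: 44 − 2·0.6667 = 42.6666.
Δq = 1.625 − 0.6667 = 0.9583; wedge = 42.6666 − 35 = 7.6666.
Welfare loss = ½ × 0.9583 × 7.6666 = $3.67.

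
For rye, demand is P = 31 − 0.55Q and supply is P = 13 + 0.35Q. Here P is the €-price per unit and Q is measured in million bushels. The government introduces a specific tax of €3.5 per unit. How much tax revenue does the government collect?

Competitive equilibrium: 31 − 0.55Q = 13 + 0.35Q → Q* = 20, P* = 20.
With the tax, the buyer price exceeds the seller price by 3.5: (31 − 0.55Q) − (13 + 0.35Q) = 3.5 → Q' = 16.1111.
Tax revenue = 3.5 × 16.1111 = €56.39 million.

€56.39 million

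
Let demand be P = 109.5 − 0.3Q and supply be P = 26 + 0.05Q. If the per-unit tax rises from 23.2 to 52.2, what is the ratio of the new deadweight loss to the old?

5.0625

Competitive equilibrium: 109.5 − 0.3Q = 26 + 0.05Q → Q* = 238.5714, P* = 37.9286.
For a per-unit tax t: ΔQ = t/0.35, so DWL = ½·t·(t/0.35) = t²/0.7.
At t = 23.2: DWL = 768.914. At t = 52.2: DWL = 3892.629.
Ratio = (52.2/23.2)² = 5.0625.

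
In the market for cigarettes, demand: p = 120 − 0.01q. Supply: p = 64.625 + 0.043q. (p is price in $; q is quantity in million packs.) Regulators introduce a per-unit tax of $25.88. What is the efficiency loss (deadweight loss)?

Competitive equilibrium: 120 − 0.01q = 64.625 + 0.043q → q* = 1044.8113, p* = 109.5519.
With the tax, the buyer price exceeds the seller price by 25.88: (120 − 0.01q) − (64.625 + 0.043q) = 25.88 → q' = 556.5094.
Δq = 1044.8113 − 556.5094 = 488.3019; the wedge equals the tax, 25.88.
Deadweight loss = ½ × 488.3019 × 25.88 = $6318.63 million.

$6318.63 million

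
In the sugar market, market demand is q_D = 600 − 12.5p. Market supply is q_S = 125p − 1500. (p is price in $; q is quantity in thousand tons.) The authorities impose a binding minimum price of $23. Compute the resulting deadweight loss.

$410.51 thousand

In inverse form: demand p = 48 − 0.08q, supply p = 12 + 0.008q.
Competitive equilibrium: 48 − 0.08q = 12 + 0.008q → q* = 409.0909, p* = 15.2727.
At the floor p = 23, quantity demanded = (48 − 23)/0.08 = 312.5.
Sellers' marginal cost at q' = 312.5: 12 + 0.008·312.5 = 14.5.
Δq = 409.0909 − 312.5 = 96.5909; wedge = 23 − 14.5 = 8.5.
Welfare loss = ½ × 96.5909 × 8.5 = $410.51 thousand.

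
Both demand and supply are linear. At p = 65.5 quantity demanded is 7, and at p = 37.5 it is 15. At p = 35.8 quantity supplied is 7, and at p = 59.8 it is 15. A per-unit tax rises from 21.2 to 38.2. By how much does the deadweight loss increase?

77.68

Demand slope = (37.5 − 65.5)/(15 − 7) = −3.5, so p = 90 − 3.5q.
Supply slope = (59.8 − 35.8)/(15 − 7) = 3, so p = 14.8 + 3q.
Competitive equilibrium: 90 − 3.5q = 14.8 + 3q → q* = 11.5692, p* = 49.5077.
For a per-unit tax t: Δq = t/6.5, so DWL = ½·t·(t/6.5) = t²/13.
At t = 21.2: DWL = 34.572. At t = 38.2: DWL = 112.249.
Increase = 112.249 − 34.572 = 77.68.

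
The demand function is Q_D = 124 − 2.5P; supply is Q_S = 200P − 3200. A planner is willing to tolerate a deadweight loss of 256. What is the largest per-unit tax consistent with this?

14.4

In inverse form: demand P = 49.6 − 0.4Q, supply P = 16 + 0.005Q.
Competitive equilibrium: 49.6 − 0.4Q = 16 + 0.005Q → Q* = 82.963, P* = 16.4148.
A tax t gives ΔQ = t/0.405 and wedge t, so DWL = t²/0.81.
t²/0.81 = 256 → t² = 207.36 → t = 14.4.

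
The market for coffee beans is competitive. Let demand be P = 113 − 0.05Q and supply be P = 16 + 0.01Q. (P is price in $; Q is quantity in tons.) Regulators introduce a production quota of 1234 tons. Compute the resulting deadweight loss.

$4393.01

Competitive equilibrium: 113 − 0.05Q = 16 + 0.01Q → Q* = 1616.6667, P* = 32.1667.
At Q = 1234: demand price = 113 − 0.05·1234 = 51.3; supply price = 16 + 0.01·1234 = 28.34.
ΔQ = 1616.6667 − 1234 = 382.6667; wedge = 51.3 − 28.34 = 22.96.
Welfare loss = ½ × 382.6667 × 22.96 = $4393.01.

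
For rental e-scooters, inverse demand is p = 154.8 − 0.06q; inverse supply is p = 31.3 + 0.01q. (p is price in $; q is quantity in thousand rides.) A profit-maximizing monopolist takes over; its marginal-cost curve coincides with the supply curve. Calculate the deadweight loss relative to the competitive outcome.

$23207.14 thousand

Competitive equilibrium: 154.8 − 0.06q = 31.3 + 0.01q → q* = 1764.2857, p* = 48.9429.
Marginal revenue: MR = 154.8 − 0.12q. Set MR = MC: 154.8 − 0.12q = 31.3 + 0.01q → q_m = 950.
Price p_m = 154.8 − 0.06·950 = 97.8; MC(q_m) = 31.3 + 0.01·950 = 40.8.
Competitive q* = 1764.2857, so Δq = 814.2857; wedge = 97.8 − 40.8 = 57.
Deadweight loss = ½ × 814.2857 × 57 = $23207.14 thousand.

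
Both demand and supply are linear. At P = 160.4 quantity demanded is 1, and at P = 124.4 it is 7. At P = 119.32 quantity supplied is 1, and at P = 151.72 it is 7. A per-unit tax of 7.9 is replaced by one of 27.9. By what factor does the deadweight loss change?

12.473

Demand slope = (124.4 − 160.4)/(7 − 1) = −6, so P = 166.4 − 6Q.
Supply slope = (151.72 − 119.32)/(7 − 1) = 5.4, so P = 113.92 + 5.4Q.
Competitive equilibrium: 166.4 − 6Q = 113.92 + 5.4Q → Q* = 4.6035, P* = 138.7789.
For a per-unit tax t: ΔQ = t/11.4, so DWL = ½·t·(t/11.4) = t²/22.8.
At t = 7.9: DWL = 2.737. At t = 27.9: DWL = 34.141.
Ratio = (27.9/7.9)² = 12.473.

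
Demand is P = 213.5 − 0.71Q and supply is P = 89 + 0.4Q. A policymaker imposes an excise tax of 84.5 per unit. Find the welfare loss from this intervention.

3216.33

Competitive equilibrium: 213.5 − 0.71Q = 89 + 0.4Q → Q* = 112.1622, P* = 133.8649.
With the tax, the buyer price exceeds the seller price by 84.5: (213.5 − 0.71Q) − (89 + 0.4Q) = 84.5 → Q' = 36.036.
ΔQ = 112.1622 − 36.036 = 76.1262; the wedge equals the tax, 84.5.
Welfare loss = ½ × 76.1262 × 84.5 = 3216.33.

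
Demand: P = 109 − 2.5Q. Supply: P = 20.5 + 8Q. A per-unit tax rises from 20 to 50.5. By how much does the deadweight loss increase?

Competitive equilibrium: 109 − 2.5Q = 20.5 + 8Q → Q* = 8.4286, P* = 87.9286.
For a per-unit tax t: ΔQ = t/10.5, so DWL = ½·t·(t/10.5) = t²/21.
At t = 20: DWL = 19.048. At t = 50.5: DWL = 121.44.
Increase = 121.44 − 19.048 = 102.39.

102.39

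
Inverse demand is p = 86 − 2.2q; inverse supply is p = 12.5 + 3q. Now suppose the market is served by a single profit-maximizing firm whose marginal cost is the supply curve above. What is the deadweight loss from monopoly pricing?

45.91

Competitive equilibrium: 86 − 2.2q = 12.5 + 3q → q* = 14.1346, p* = 54.9038.
Marginal revenue: MR = 86 − 4.4q. Set MR = MC: 86 − 4.4q = 12.5 + 3q → q_m = 9.9324.
Price p_m = 86 − 2.2·9.9324 = 64.1487; MC(q_m) = 12.5 + 3·9.9324 = 42.2972.
Competitive q* = 14.1346, so Δq = 4.2022; wedge = 64.1487 − 42.2972 = 21.8515.
DWL = ½ × 4.2022 × 21.8515 = 45.91.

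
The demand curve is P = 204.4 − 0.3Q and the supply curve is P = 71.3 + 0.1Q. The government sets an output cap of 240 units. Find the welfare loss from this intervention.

1720.51

Competitive equilibrium: 204.4 − 0.3Q = 71.3 + 0.1Q → Q* = 332.75, P* = 104.575.
At Q = 240: demand price = 204.4 − 0.3·240 = 132.4; supply price = 71.3 + 0.1·240 = 95.3.
ΔQ = 332.75 − 240 = 92.75; wedge = 132.4 − 95.3 = 37.1.
Deadweight loss = ½ × 92.75 × 37.1 = 1720.51.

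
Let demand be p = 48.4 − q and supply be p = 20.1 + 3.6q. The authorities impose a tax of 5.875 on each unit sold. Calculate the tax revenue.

28.64

Competitive equilibrium: 48.4 − q = 20.1 + 3.6q → q* = 6.1522, p* = 42.2478.
With the tax, the buyer price exceeds the seller price by 5.875: (48.4 − q) − (20.1 + 3.6q) = 5.875 → q' = 4.875.
Tax revenue = 5.875 × 4.875 = 28.64.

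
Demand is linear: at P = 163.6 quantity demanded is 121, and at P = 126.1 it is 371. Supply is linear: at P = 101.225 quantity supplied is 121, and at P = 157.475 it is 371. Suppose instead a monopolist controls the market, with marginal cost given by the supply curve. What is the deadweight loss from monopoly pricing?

Demand slope = (126.1 − 163.6)/(371 − 121) = −0.15, so P = 181.75 − 0.15Q.
Supply slope = (157.475 − 101.225)/(371 − 121) = 0.225, so P = 74 + 0.225Q.
Competitive equilibrium: 181.75 − 0.15Q = 74 + 0.225Q → Q* = 287.3333, P* = 138.65.
Marginal revenue: MR = 181.75 − 0.3Q. Set MR = MC: 181.75 − 0.3Q = 74 + 0.225Q → Q_m = 205.2381.
Price P_m = 181.75 − 0.15·205.2381 = 150.9643; MC(Q_m) = 74 + 0.225·205.2381 = 120.1786.
Competitive Q* = 287.3333, so ΔQ = 82.0952; wedge = 150.9643 − 120.1786 = 30.7857.
Deadweight loss = ½ × 82.0952 × 30.7857 = 1263.68.

1263.68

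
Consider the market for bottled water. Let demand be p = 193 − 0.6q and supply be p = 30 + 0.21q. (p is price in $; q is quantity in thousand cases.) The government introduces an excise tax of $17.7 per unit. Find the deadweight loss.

$193.39 thousand

Competitive equilibrium: 193 − 0.6q = 30 + 0.21q → q* = 201.2346, p* = 72.2593.
With the tax, the buyer price exceeds the seller price by 17.7: (193 − 0.6q) − (30 + 0.21q) = 17.7 → q' = 179.3827.
Δq = 201.2346 − 179.3827 = 21.8519; the wedge equals the tax, 17.7.
Welfare loss = ½ × 21.8519 × 17.7 = $193.39 thousand.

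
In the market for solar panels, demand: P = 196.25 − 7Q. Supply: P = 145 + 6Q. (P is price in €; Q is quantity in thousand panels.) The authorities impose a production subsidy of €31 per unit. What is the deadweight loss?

€36.96 thousand

Competitive equilibrium: 196.25 − 7Q = 145 + 6Q → Q* = 3.9423, P* = 168.6538.
The subsidy lowers effective supply by 31: P = 114 + 6Q.
New quantity: 196.25 − 7Q = 114 + 6Q → Q' = 6.3269.
Overproduction ΔQ = 6.3269 − 3.9423 = 2.3846; wedge = subsidy = 31.
Deadweight loss = ½ × 2.3846 × 31 = €36.96 thousand.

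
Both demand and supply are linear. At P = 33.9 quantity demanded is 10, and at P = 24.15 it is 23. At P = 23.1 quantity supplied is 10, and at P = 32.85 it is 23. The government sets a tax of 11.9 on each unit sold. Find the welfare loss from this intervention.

47.20

Demand slope = (24.15 − 33.9)/(23 − 10) = −0.75, so P = 41.4 − 0.75Q.
Supply slope = (32.85 − 23.1)/(23 − 10) = 0.75, so P = 15.6 + 0.75Q.
Competitive equilibrium: 41.4 − 0.75Q = 15.6 + 0.75Q → Q* = 17.2, P* = 28.5.
With the tax, the buyer price exceeds the seller price by 11.9: (41.4 − 0.75Q) − (15.6 + 0.75Q) = 11.9 → Q' = 9.2667.
ΔQ = 17.2 − 9.2667 = 7.9333; the wedge equals the tax, 11.9.
Welfare loss = ½ × 7.9333 × 11.9 = 47.20.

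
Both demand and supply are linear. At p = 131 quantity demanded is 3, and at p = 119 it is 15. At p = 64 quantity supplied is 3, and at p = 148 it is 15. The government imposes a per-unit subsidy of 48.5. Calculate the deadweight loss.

Demand slope = (119 − 131)/(15 − 3) = −1, so p = 134 − q.
Supply slope = (148 − 64)/(15 − 3) = 7, so p = 43 + 7q.
Competitive equilibrium: 134 − q = 43 + 7q → q* = 11.375, p* = 122.625.
The subsidy lowers effective supply by 48.5: p = 7q − 5.5.
New quantity: 134 − q = 7q − 5.5 → q' = 17.4375.
Overproduction Δq = 17.4375 − 11.375 = 6.0625; wedge = subsidy = 48.5.
The triangle = ½ × 6.0625 × 48.5 = 147.02.

147.02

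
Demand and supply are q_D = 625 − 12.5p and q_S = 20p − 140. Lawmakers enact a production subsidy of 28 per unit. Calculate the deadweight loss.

3015.38

In inverse form: demand p = 50 − 0.08q, supply p = 7 + 0.05q.
Competitive equilibrium: 50 − 0.08q = 7 + 0.05q → q* = 330.7692, p* = 23.5385.
The subsidy lowers effective supply by 28: p = 0.05q − 21.
New quantity: 50 − 0.08q = 0.05q − 21 → q' = 546.1538.
Overproduction Δq = 546.1538 − 330.7692 = 215.3846; wedge = subsidy = 28.
The triangle = ½ × 215.3846 × 28 = 3015.38.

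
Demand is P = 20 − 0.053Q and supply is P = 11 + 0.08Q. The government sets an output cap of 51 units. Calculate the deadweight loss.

18.48

Competitive equilibrium: 20 − 0.053Q = 11 + 0.08Q → Q* = 67.6692, P* = 16.4135.
At Q = 51: demand price = 20 − 0.053·51 = 17.297; supply price = 11 + 0.08·51 = 15.08.
ΔQ = 67.6692 − 51 = 16.6692; wedge = 17.297 − 15.08 = 2.217.
The triangle = ½ × 16.6692 × 2.217 = 18.48.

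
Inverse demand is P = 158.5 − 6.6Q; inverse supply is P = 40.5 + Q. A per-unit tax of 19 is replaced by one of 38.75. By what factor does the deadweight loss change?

Competitive equilibrium: 158.5 − 6.6Q = 40.5 + Q → Q* = 15.5263, P* = 56.0263.
For a per-unit tax t: ΔQ = t/7.6, so DWL = ½·t·(t/7.6) = t²/15.2.
At t = 19: DWL = 23.75. At t = 38.75: DWL = 98.787.
Ratio = (38.75/19)² = 4.159.

4.159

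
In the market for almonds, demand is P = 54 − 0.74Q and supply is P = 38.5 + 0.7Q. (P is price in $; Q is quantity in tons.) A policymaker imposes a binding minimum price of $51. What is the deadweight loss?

$32.42

Competitive equilibrium: 54 − 0.74Q = 38.5 + 0.7Q → Q* = 10.7639, P* = 46.0347.
At the floor P = 51, quantity demanded = (54 − 51)/0.74 = 4.0541.
Sellers' marginal cost at Q' = 4.0541: 38.5 + 0.7·4.0541 = 41.3379.
ΔQ = 10.7639 − 4.0541 = 6.7098; wedge = 51 − 41.3379 = 9.6621.
The triangle = ½ × 6.7098 × 9.6621 = $32.42.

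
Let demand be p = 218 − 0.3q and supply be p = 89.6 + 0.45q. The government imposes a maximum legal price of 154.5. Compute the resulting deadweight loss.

272.93

Competitive equilibrium: 218 − 0.3q = 89.6 + 0.45q → q* = 171.2, p* = 166.64.
At the ceiling p = 154.5, quantity supplied = (154.5 − 89.6)/0.45 = 144.22222.
Willingness to pay at q' = 144.22222: 218 − 0.3·144.22222 = 174.73333.
Δq = 171.2 − 144.22222 = 26.97778; wedge = 174.73333 − 154.5 = 20.23333.
The triangle = ½ × 26.97778 × 20.23333 = 272.93.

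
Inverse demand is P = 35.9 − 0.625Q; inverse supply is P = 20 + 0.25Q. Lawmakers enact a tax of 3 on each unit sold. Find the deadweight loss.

5.14

Competitive equilibrium: 35.9 − 0.625Q = 20 + 0.25Q → Q* = 18.1714, P* = 24.5429.
With the tax, the buyer price exceeds the seller price by 3: (35.9 − 0.625Q) − (20 + 0.25Q) = 3 → Q' = 14.7429.
ΔQ = 18.1714 − 14.7429 = 3.4285; the wedge equals the tax, 3.
Welfare loss = ½ × 3.4285 × 3 = 5.14.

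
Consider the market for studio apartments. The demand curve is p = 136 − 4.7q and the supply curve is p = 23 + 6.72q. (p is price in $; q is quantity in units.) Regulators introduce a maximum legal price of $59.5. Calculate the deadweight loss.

$113.75

Competitive equilibrium: 136 − 4.7q = 23 + 6.72q → q* = 9.8949, p* = 89.4939.
At the ceiling p = 59.5, quantity supplied = (59.5 − 23)/6.72 = 5.4315.
Willingness to pay at q' = 5.4315: 136 − 4.7·5.4315 = 110.472.
Δq = 9.8949 − 5.4315 = 4.4634; wedge = 110.472 − 59.5 = 50.972.
DWL = ½ × 4.4634 × 50.972 = $113.75.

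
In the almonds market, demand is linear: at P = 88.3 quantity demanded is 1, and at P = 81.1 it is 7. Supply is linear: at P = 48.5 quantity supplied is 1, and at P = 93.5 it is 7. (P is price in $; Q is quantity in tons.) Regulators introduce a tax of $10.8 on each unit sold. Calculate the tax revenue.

Demand slope = (81.1 − 88.3)/(7 − 1) = −1.2, so P = 89.5 − 1.2Q.
Supply slope = (93.5 − 48.5)/(7 − 1) = 7.5, so P = 41 + 7.5Q.
Competitive equilibrium: 89.5 − 1.2Q = 41 + 7.5Q → Q* = 5.5747, P* = 82.8103.
With the tax, the buyer price exceeds the seller price by 10.8: (89.5 − 1.2Q) − (41 + 7.5Q) = 10.8 → Q' = 4.3333.
Tax revenue = 10.8 × 4.3333 = $46.80.

$46.80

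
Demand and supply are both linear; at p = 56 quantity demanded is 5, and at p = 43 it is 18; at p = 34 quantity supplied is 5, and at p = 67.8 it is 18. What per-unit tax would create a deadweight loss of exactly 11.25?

9

Demand slope = (43 − 56)/(18 − 5) = −1, so p = 61 − q.
Supply slope = (67.8 − 34)/(18 − 5) = 2.6, so p = 21 + 2.6q.
Competitive equilibrium: 61 − q = 21 + 2.6q → q* = 11.1111, p* = 49.8889.
A tax t gives Δq = t/3.6 and wedge t, so DWL = t²/7.2.
t²/7.2 = 11.25 → t² = 81 → t = 9.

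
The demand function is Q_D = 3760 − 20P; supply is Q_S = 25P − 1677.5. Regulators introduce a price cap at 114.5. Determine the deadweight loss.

In inverse form: demand P = 188 − 0.05Q, supply P = 67.1 + 0.04Q.
Competitive equilibrium: 188 − 0.05Q = 67.1 + 0.04Q → Q* = 1343.3333, P* = 120.8333.
At the ceiling P = 114.5, quantity supplied = (114.5 − 67.1)/0.04 = 1185.
Willingness to pay at Q' = 1185: 188 − 0.05·1185 = 128.75.
ΔQ = 1343.3333 − 1185 = 158.3333; wedge = 128.75 − 114.5 = 14.25.
DWL = ½ × 158.3333 × 14.25 = 1128.125.

1128.125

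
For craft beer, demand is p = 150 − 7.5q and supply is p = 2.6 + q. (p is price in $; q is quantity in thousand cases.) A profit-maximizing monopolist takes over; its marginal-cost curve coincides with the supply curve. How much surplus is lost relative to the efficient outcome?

Competitive equilibrium: 150 − 7.5q = 2.6 + q → q* = 17.3412, p* = 19.9412.
Marginal revenue: MR = 150 − 15q. Set MR = MC: 150 − 15q = 2.6 + q → q_m = 9.2125.
Price p_m = 150 − 7.5·9.2125 = 80.9063; MC(q_m) = 2.6 + 1·9.2125 = 11.8125.
Competitive q* = 17.3412, so Δq = 8.1287; wedge = 80.9063 − 11.8125 = 69.0938.
Deadweight loss = ½ × 8.1287 × 69.0938 = $280.82 thousand.

$280.82 thousand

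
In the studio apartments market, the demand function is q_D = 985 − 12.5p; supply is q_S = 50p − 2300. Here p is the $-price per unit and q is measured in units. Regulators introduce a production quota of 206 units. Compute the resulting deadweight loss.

In inverse form: demand p = 78.8 − 0.08q, supply p = 46 + 0.02q.
Competitive equilibrium: 78.8 − 0.08q = 46 + 0.02q → q* = 328, p* = 52.56.
At q = 206: demand price = 78.8 − 0.08·206 = 62.32; supply price = 46 + 0.02·206 = 50.12.
Δq = 328 − 206 = 122; wedge = 62.32 − 50.12 = 12.2.
Welfare loss = ½ × 122 × 12.2 = $744.20.

$744.20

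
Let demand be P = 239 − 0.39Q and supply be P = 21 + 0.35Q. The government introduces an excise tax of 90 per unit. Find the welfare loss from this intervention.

5472.97

Competitive equilibrium: 239 − 0.39Q = 21 + 0.35Q → Q* = 294.5946, P* = 124.1081.
With the tax, the buyer price exceeds the seller price by 90: (239 − 0.39Q) − (21 + 0.35Q) = 90 → Q' = 172.973.
ΔQ = 294.5946 − 172.973 = 121.6216; the wedge equals the tax, 90.
The triangle = ½ × 121.6216 × 90 = 5472.97.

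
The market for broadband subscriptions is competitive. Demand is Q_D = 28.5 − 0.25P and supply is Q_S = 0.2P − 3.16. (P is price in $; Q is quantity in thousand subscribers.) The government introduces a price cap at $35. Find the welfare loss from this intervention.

$225 thousand

In inverse form: demand P = 114 − 4Q, supply P = 15.8 + 5Q.
Competitive equilibrium: 114 − 4Q = 15.8 + 5Q → Q* = 10.9111, P* = 70.3556.
At the ceiling P = 35, quantity supplied = (35 − 15.8)/5 = 3.84.
Willingness to pay at Q' = 3.84: 114 − 4·3.84 = 98.64.
ΔQ = 10.9111 − 3.84 = 7.0711; wedge = 98.64 − 35 = 63.64.
Welfare loss = ½ × 7.0711 × 63.64 = $225 thousand.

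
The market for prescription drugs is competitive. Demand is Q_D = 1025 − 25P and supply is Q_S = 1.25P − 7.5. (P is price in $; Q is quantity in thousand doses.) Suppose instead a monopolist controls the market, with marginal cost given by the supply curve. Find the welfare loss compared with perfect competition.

In inverse form: demand P = 41 − 0.04Q, supply P = 6 + 0.8Q.
Competitive equilibrium: 41 − 0.04Q = 6 + 0.8Q → Q* = 41.6667, P* = 39.3333.
Marginal revenue: MR = 41 − 0.08Q. Set MR = MC: 41 − 0.08Q = 6 + 0.8Q → Q_m = 39.7727.
Price P_m = 41 − 0.04·39.7727 = 39.4091; MC(Q_m) = 6 + 0.8·39.7727 = 37.8182.
Competitive Q* = 41.6667, so ΔQ = 1.894; wedge = 39.4091 − 37.8182 = 1.5909.
DWL = ½ × 1.894 × 1.5909 = $1.51 thousand.

$1.51 thousand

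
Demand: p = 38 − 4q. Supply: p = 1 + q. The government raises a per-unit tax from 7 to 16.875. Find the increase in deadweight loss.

Competitive equilibrium: 38 − 4q = 1 + q → q* = 7.4, p* = 8.4.
For a per-unit tax t: Δq = t/5, so DWL = ½·t·(t/5) = t²/10.
At t = 7: DWL = 4.9. At t = 16.875: DWL = 28.477.
Increase = 28.477 − 4.9 = 23.58.

23.58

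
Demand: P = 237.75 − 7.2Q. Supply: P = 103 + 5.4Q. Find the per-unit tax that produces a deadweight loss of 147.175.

Competitive equilibrium: 237.75 − 7.2Q = 103 + 5.4Q → Q* = 10.6944, P* = 160.75.
A tax t gives ΔQ = t/12.6 and wedge t, so DWL = t²/25.2.
t²/25.2 = 147.175 → t² = 3708.81 → t = 60.9.

60.9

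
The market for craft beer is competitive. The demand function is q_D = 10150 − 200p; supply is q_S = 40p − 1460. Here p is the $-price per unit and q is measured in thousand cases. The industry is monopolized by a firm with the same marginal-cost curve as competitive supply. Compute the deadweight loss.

$69.07 thousand

In inverse form: demand p = 50.75 − 0.005q, supply p = 36.5 + 0.025q.
Competitive equilibrium: 50.75 − 0.005q = 36.5 + 0.025q → q* = 475, p* = 48.375.
Marginal revenue: MR = 50.75 − 0.01q. Set MR = MC: 50.75 − 0.01q = 36.5 + 0.025q → q_m = 407.1429.
Price p_m = 50.75 − 0.005·407.1429 = 48.7143; MC(q_m) = 36.5 + 0.025·407.1429 = 46.6786.
Competitive q* = 475, so Δq = 67.8571; wedge = 48.7143 − 46.6786 = 2.0357.
Welfare loss = ½ × 67.8571 × 2.0357 = $69.07 thousand.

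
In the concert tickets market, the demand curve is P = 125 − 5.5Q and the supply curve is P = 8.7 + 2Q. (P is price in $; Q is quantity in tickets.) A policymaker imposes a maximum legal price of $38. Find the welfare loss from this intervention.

$2.75

Competitive equilibrium: 125 − 5.5Q = 8.7 + 2Q → Q* = 15.5067, P* = 39.7133.
At the ceiling P = 38, quantity supplied = (38 − 8.7)/2 = 14.65.
Willingness to pay at Q' = 14.65: 125 − 5.5·14.65 = 44.425.
ΔQ = 15.5067 − 14.65 = 0.8567; wedge = 44.425 − 38 = 6.425.
DWL = ½ × 0.8567 × 6.425 = $2.75.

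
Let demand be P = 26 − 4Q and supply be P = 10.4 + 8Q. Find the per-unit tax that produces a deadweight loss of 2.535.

7.8

Competitive equilibrium: 26 − 4Q = 10.4 + 8Q → Q* = 1.3, P* = 20.8.
A tax t gives ΔQ = t/12 and wedge t, so DWL = t²/24.
t²/24 = 2.535 → t² = 60.84 → t = 7.8.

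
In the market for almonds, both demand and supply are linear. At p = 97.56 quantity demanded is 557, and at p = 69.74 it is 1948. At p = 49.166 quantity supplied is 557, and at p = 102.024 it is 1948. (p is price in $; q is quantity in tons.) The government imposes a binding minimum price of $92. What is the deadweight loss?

$8977.18

Demand slope = (69.74 − 97.56)/(1948 − 557) = −0.02, so p = 108.7 − 0.02q.
Supply slope = (102.024 − 49.166)/(1948 − 557) = 0.038, so p = 28 + 0.038q.
Competitive equilibrium: 108.7 − 0.02q = 28 + 0.038q → q* = 1391.3793, p* = 80.8724.
At the floor p = 92, quantity demanded = (108.7 − 92)/0.02 = 835.
Sellers' marginal cost at q' = 835: 28 + 0.038·835 = 59.73.
Δq = 1391.3793 − 835 = 556.3793; wedge = 92 − 59.73 = 32.27.
Welfare loss = ½ × 556.3793 × 32.27 = $8977.18.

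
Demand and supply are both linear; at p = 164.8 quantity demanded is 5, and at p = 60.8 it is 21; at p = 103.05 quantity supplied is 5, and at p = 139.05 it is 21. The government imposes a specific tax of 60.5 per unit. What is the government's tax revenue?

311.14

Demand slope = (60.8 − 164.8)/(21 − 5) = −6.5, so p = 197.3 − 6.5q.
Supply slope = (139.05 − 103.05)/(21 − 5) = 2.25, so p = 91.8 + 2.25q.
Competitive equilibrium: 197.3 − 6.5q = 91.8 + 2.25q → q* = 12.05714, p* = 118.92857.
With the tax, the buyer price exceeds the seller price by 60.5: (197.3 − 6.5q) − (91.8 + 2.25q) = 60.5 → q' = 5.14286.
Tax revenue = 60.5 × 5.14286 = 311.14.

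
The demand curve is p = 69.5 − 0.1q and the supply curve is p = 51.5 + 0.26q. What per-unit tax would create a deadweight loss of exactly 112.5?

Competitive equilibrium: 69.5 − 0.1q = 51.5 + 0.26q → q* = 50, p* = 64.5.
A tax t gives Δq = t/0.36 and wedge t, so DWL = t²/0.72.
t²/0.72 = 112.5 → t² = 81 → t = 9.

9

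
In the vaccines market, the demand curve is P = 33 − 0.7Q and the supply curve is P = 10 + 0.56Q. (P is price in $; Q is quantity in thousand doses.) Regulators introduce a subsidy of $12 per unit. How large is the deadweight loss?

$57.14 thousand

Competitive equilibrium: 33 − 0.7Q = 10 + 0.56Q → Q* = 18.254, P* = 20.2222.
The subsidy lowers effective supply by 12: P = 0.56Q − 2.
New quantity: 33 − 0.7Q = 0.56Q − 2 → Q' = 27.7778.
Overproduction ΔQ = 27.7778 − 18.254 = 9.5238; wedge = subsidy = 12.
Deadweight loss = ½ × 9.5238 × 12 = $57.14 thousand.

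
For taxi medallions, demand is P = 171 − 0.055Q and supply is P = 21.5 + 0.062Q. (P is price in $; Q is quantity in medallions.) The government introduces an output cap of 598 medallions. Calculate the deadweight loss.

$27032.72

Competitive equilibrium: 171 − 0.055Q = 21.5 + 0.062Q → Q* = 1277.7778, P* = 100.7222.
At Q = 598: demand price = 171 − 0.055·598 = 138.11; supply price = 21.5 + 0.062·598 = 58.576.
ΔQ = 1277.7778 − 598 = 679.7778; wedge = 138.11 − 58.576 = 79.534.
The triangle = ½ × 679.7778 × 79.534 = $27032.72.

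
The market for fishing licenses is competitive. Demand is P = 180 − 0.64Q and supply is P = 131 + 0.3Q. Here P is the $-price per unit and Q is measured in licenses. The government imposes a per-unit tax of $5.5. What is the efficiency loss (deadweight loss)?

Competitive equilibrium: 180 − 0.64Q = 131 + 0.3Q → Q* = 52.1277, P* = 146.6383.
With the tax, the buyer price exceeds the seller price by 5.5: (180 − 0.64Q) − (131 + 0.3Q) = 5.5 → Q' = 46.2766.
ΔQ = 52.1277 − 46.2766 = 5.8511; the wedge equals the tax, 5.5.
DWL = ½ × 5.8511 × 5.5 = $16.09.

$16.09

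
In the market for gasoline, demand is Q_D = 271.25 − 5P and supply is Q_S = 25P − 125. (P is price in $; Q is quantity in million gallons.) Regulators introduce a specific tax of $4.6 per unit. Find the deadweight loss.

$44.08 million

In inverse form: demand P = 54.25 − 0.2Q, supply P = 5 + 0.04Q.
Competitive equilibrium: 54.25 − 0.2Q = 5 + 0.04Q → Q* = 205.2083, P* = 13.2083.
With the tax, the buyer price exceeds the seller price by 4.6: (54.25 − 0.2Q) − (5 + 0.04Q) = 4.6 → Q' = 186.0417.
ΔQ = 205.2083 − 186.0417 = 19.1666; the wedge equals the tax, 4.6.
Deadweight loss = ½ × 19.1666 × 4.6 = $44.08 million.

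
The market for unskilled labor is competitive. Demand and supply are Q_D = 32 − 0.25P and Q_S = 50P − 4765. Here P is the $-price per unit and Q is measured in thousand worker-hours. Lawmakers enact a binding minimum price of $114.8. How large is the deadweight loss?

$46.98 thousand

In inverse form: demand P = 128 − 4Q, supply P = 95.3 + 0.02Q.
Competitive equilibrium: 128 − 4Q = 95.3 + 0.02Q → Q* = 8.13433, P* = 95.46269.
At the floor P = 114.8, quantity demanded = (128 − 114.8)/4 = 3.3.
Sellers' marginal cost at Q' = 3.3: 95.3 + 0.02·3.3 = 95.366.
ΔQ = 8.13433 − 3.3 = 4.83433; wedge = 114.8 − 95.366 = 19.434.
Deadweight loss = ½ × 4.83433 × 19.434 = $46.98 thousand.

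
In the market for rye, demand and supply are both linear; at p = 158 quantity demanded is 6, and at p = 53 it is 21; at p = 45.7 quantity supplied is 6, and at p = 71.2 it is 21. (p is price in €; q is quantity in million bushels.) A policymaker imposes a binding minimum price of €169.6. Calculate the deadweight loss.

Demand slope = (53 − 158)/(21 − 6) = −7, so p = 200 − 7q.
Supply slope = (71.2 − 45.7)/(21 − 6) = 1.7, so p = 35.5 + 1.7q.
Competitive equilibrium: 200 − 7q = 35.5 + 1.7q → q* = 18.90805, p* = 67.64368.
At the floor p = 169.6, quantity demanded = (200 − 169.6)/7 = 4.34286.
Sellers' marginal cost at q' = 4.34286: 35.5 + 1.7·4.34286 = 42.88286.
Δq = 18.90805 − 4.34286 = 14.56519; wedge = 169.6 − 42.88286 = 126.71714.
Deadweight loss = ½ × 14.56519 × 126.71714 = €922.83 million.

€922.83 million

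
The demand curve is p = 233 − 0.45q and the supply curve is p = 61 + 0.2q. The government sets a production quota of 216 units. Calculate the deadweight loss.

Competitive equilibrium: 233 − 0.45q = 61 + 0.2q → q* = 264.6154, p* = 113.9231.
At q = 216: demand price = 233 − 0.45·216 = 135.8; supply price = 61 + 0.2·216 = 104.2.
Δq = 264.6154 − 216 = 48.6154; wedge = 135.8 − 104.2 = 31.6.
Welfare loss = ½ × 48.6154 × 31.6 = 768.12.

768.12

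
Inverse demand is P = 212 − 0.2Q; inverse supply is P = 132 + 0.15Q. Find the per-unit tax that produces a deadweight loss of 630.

21

Competitive equilibrium: 212 − 0.2Q = 132 + 0.15Q → Q* = 228.5714, P* = 166.2857.
A tax t gives ΔQ = t/0.35 and wedge t, so DWL = t²/0.7.
t²/0.7 = 630 → t² = 441 → t = 21.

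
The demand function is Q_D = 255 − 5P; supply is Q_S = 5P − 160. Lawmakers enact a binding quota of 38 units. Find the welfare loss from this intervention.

18.05

In inverse form: demand P = 51 − 0.2Q, supply P = 32 + 0.2Q.
Competitive equilibrium: 51 − 0.2Q = 32 + 0.2Q → Q* = 47.5, P* = 41.5.
At Q = 38: demand price = 51 − 0.2·38 = 43.4; supply price = 32 + 0.2·38 = 39.6.
ΔQ = 47.5 − 38 = 9.5; wedge = 43.4 − 39.6 = 3.8.
Deadweight loss = ½ × 9.5 × 3.8 = 18.05.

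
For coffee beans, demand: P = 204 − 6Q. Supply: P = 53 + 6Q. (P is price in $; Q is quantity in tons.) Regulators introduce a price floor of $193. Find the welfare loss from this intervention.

Competitive equilibrium: 204 − 6Q = 53 + 6Q → Q* = 12.58333, P* = 128.5.
At the floor P = 193, quantity demanded = (204 − 193)/6 = 1.83333.
Sellers' marginal cost at Q' = 1.83333: 53 + 6·1.83333 = 63.99998.
ΔQ = 12.58333 − 1.83333 = 10.75; wedge = 193 − 63.99998 = 129.00002.
The triangle = ½ × 10.75 × 129.00002 = $693.375.

$693.375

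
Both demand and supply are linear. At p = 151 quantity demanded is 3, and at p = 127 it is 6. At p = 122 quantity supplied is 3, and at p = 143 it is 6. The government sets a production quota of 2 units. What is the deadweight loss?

Demand slope = (127 − 151)/(6 − 3) = −8, so p = 175 − 8q.
Supply slope = (143 − 122)/(6 − 3) = 7, so p = 101 + 7q.
Competitive equilibrium: 175 − 8q = 101 + 7q → q* = 4.9333, p* = 135.5333.
At q = 2: demand price = 175 − 8·2 = 159; supply price = 101 + 7·2 = 115.
Δq = 4.9333 − 2 = 2.9333; wedge = 159 − 115 = 44.
Welfare loss = ½ × 2.9333 × 44 = 64.53.

64.53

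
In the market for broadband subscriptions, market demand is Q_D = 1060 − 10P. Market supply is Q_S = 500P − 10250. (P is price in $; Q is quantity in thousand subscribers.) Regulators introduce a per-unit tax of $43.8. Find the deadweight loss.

In inverse form: demand P = 106 − 0.1Q, supply P = 20.5 + 0.002Q.
Competitive equilibrium: 106 − 0.1Q = 20.5 + 0.002Q → Q* = 838.2353, P* = 22.1765.
With the tax, the buyer price exceeds the seller price by 43.8: (106 − 0.1Q) − (20.5 + 0.002Q) = 43.8 → Q' = 408.8235.
ΔQ = 838.2353 − 408.8235 = 429.4118; the wedge equals the tax, 43.8.
Deadweight loss = ½ × 429.4118 × 43.8 = $9404.12 thousand.

$9404.12 thousand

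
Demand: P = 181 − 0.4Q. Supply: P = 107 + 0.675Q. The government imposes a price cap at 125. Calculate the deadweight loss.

955.87

Competitive equilibrium: 181 − 0.4Q = 107 + 0.675Q → Q* = 68.83721, P* = 153.46512.
At the ceiling P = 125, quantity supplied = (125 − 107)/0.675 = 26.66667.
Willingness to pay at Q' = 26.66667: 181 − 0.4·26.66667 = 170.33333.
ΔQ = 68.83721 − 26.66667 = 42.17054; wedge = 170.33333 − 125 = 45.33333.
Welfare loss = ½ × 42.17054 × 45.33333 = 955.87.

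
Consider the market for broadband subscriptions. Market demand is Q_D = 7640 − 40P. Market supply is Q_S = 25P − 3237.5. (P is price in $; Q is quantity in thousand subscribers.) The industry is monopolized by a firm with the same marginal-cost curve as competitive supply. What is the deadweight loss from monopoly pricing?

In inverse form: demand P = 191 − 0.025Q, supply P = 129.5 + 0.04Q.
Competitive equilibrium: 191 − 0.025Q = 129.5 + 0.04Q → Q* = 946.1538, P* = 167.3462.
Marginal revenue: MR = 191 − 0.05Q. Set MR = MC: 191 − 0.05Q = 129.5 + 0.04Q → Q_m = 683.3333.
Price P_m = 191 − 0.025·683.3333 = 173.9167; MC(Q_m) = 129.5 + 0.04·683.3333 = 156.8333.
Competitive Q* = 946.1538, so ΔQ = 262.8205; wedge = 173.9167 − 156.8333 = 17.0834.
The triangle = ½ × 262.8205 × 17.0834 = $2244.93 thousand.

$2244.93 thousand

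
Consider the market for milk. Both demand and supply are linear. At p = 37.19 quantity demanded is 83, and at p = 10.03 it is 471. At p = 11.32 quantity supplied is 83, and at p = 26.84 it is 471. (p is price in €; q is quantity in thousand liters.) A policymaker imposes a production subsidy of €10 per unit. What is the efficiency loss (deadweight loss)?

Demand slope = (10.03 − 37.19)/(471 − 83) = −0.07, so p = 43 − 0.07q.
Supply slope = (26.84 − 11.32)/(471 − 83) = 0.04, so p = 8 + 0.04q.
Competitive equilibrium: 43 − 0.07q = 8 + 0.04q → q* = 318.1818, p* = 20.7273.
The subsidy lowers effective supply by 10: p = 0.04q − 2.
New quantity: 43 − 0.07q = 0.04q − 2 → q' = 409.0909.
Overproduction Δq = 409.0909 − 318.1818 = 90.9091; wedge = subsidy = 10.
DWL = ½ × 90.9091 × 10 = €454.55 thousand.

€454.55 thousand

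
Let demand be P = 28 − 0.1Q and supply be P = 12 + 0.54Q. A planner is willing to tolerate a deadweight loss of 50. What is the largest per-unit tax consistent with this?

Competitive equilibrium: 28 − 0.1Q = 12 + 0.54Q → Q* = 25, P* = 25.5.
A tax t gives ΔQ = t/0.64 and wedge t, so DWL = t²/1.28.
t²/1.28 = 50 → t² = 64 → t = 8.

8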